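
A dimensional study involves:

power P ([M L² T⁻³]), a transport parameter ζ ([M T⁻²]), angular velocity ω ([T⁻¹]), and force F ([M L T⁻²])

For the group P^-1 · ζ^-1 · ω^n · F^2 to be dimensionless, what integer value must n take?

1

Balance the T exponent: (-1)·n from ω, plus −(-3) − (-2) + 2·(-2) = 1 from the rest, must sum to zero.
−n + 1 = 0, so n = 1.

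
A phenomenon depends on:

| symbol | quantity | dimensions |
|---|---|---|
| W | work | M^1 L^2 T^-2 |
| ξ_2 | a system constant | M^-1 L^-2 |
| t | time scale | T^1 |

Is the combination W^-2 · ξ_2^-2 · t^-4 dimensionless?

yes

Sum the exponent of each base dimension across the product:
  M: −2·[W]_M − 2·[ξ_2]_M − 4·[t]_M = −2·(1) − 2·(-1) − 4·(0) = 0
  L: −2·[W]_L − 2·[ξ_2]_L − 4·[t]_L = −2·(2) − 2·(-2) − 4·(0) = 0
  T: −2·[W]_T − 2·[ξ_2]_T − 4·[t]_T = −2·(-2) − 2·(0) − 4·(1) = 0
All base exponents vanish — dimensionless.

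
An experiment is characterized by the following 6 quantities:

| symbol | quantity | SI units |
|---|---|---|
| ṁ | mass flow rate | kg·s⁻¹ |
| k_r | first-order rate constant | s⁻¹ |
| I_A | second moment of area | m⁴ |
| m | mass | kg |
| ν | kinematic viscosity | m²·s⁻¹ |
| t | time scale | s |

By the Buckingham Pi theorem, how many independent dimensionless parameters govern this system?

There are 6 variables and 3 base dimensions (M, L, T).
The dimension matrix has rank 3.
Independent dimensionless groups: 6 − 3 = 3.

3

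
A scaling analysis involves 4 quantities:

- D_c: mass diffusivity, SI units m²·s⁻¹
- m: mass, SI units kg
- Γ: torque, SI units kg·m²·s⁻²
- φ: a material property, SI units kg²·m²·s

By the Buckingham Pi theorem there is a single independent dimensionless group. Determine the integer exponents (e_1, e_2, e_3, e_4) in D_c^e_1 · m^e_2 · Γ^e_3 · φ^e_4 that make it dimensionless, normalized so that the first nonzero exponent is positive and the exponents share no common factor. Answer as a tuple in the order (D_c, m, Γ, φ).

M: e_1·(0) + e_2·(1) + e_3·(1) + e_4·(2) = 0
L: e_1·(2) + e_2·(0) + e_3·(2) + e_4·(2) = 0
T: e_1·(-1) + e_2·(0) + e_3·(-2) + e_4·(1) = 0
Solving this homogeneous linear system for the smallest-integer solution (first nonzero entry positive) gives (3, 4, -2, -1).

(3, 4, -2, -1)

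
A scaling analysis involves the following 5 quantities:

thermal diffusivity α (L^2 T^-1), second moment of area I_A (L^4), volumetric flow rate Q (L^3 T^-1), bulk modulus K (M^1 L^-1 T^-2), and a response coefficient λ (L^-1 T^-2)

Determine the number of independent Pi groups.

2

There are 5 variables and 3 base dimensions (M, L, T).
The dimension matrix has rank 3.
Independent dimensionless groups: 5 − 3 = 2.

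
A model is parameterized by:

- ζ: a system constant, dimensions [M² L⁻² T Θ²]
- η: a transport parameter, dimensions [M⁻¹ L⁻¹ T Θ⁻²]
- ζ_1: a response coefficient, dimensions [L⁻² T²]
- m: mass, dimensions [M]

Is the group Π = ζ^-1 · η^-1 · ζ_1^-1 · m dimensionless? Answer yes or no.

no

Sum the exponent of each base dimension across the product:
  M: −[ζ]_M − [η]_M − [ζ_1]_M + [m]_M = −(2) − (-1) − (0) + (1) = 0
  L: −[ζ]_L − [η]_L − [ζ_1]_L + [m]_L = −(-2) − (-1) − (-2) + (0) = 5
  T: −[ζ]_T − [η]_T − [ζ_1]_T + [m]_T = −(1) − (1) − (2) + (0) = -4
  Θ: −[ζ]_Θ − [η]_Θ − [ζ_1]_Θ + [m]_Θ = −(2) − (-2) − (0) + (0) = 0
Net dimensions [L⁵ T⁻⁴] ≠ [1] — not dimensionless.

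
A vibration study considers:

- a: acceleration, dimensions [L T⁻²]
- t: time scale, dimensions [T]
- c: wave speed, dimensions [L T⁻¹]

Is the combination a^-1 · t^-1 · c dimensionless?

Sum the exponent of each base dimension across the product:
  L: −[a]_L − [t]_L + [c]_L = −(1) − (0) + (1) = 0
  T: −[a]_T − [t]_T + [c]_T = −(-2) − (1) + (-1) = 0
All base exponents vanish — dimensionless.

yes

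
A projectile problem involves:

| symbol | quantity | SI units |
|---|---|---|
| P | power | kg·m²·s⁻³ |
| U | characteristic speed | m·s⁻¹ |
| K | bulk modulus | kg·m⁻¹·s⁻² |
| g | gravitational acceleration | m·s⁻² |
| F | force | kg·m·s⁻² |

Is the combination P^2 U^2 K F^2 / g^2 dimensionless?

no

Sum the exponent of each base dimension across the product:
  M: 2·[P]_M + 2·[U]_M + [K]_M − 2·[g]_M + 2·[F]_M = 2·(1) + 2·(0) + (1) − 2·(0) + 2·(1) = 5
  L: 2·[P]_L + 2·[U]_L + [K]_L − 2·[g]_L + 2·[F]_L = 2·(2) + 2·(1) + (-1) − 2·(1) + 2·(1) = 5
  T: 2·[P]_T + 2·[U]_T + [K]_T − 2·[g]_T + 2·[F]_T = 2·(-3) + 2·(-1) + (-2) − 2·(-2) + 2·(-2) = -10
Net dimensions [M⁵ L⁵ T⁻¹⁰] ≠ [1] — not dimensionless.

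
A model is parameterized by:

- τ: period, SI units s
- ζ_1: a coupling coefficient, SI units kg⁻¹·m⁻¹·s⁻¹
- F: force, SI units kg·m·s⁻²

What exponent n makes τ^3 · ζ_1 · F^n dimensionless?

1

Balance the M exponent: (1)·n from F, plus 3·(0) + (-1) = -1 from the rest, must sum to zero.
n − 1 = 0, so n = 1.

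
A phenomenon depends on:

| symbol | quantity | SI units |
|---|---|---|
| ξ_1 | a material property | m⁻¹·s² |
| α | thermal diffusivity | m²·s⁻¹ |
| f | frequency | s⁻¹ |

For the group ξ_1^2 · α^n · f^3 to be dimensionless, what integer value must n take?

Balance the L exponent: (2)·n from α, plus 2·(-1) + 3·(0) = -2 from the rest, must sum to zero.
2n − 2 = 0, so n = 1.

1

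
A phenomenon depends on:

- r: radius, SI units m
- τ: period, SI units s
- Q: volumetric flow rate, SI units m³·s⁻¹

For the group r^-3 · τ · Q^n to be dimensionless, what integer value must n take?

Balance the L exponent: (3)·n from Q, plus −3·(1) + (0) = -3 from the rest, must sum to zero.
3n − 3 = 0, so n = 1.

1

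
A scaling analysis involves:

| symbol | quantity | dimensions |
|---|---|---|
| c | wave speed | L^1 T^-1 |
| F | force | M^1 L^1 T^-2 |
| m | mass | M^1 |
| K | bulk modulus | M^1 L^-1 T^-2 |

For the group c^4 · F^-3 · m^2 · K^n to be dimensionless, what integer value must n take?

Balance the M exponent: (1)·n from K, plus 4·(0) − 3·(1) + 2·(1) = -1 from the rest, must sum to zero.
n − 1 = 0, so n = 1.

1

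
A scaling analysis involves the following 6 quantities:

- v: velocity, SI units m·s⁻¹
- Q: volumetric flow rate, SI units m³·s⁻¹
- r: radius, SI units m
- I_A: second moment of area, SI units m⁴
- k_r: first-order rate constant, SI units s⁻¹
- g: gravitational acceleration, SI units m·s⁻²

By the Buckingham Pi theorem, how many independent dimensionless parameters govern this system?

4

There are 6 variables and 2 base dimensions (L, T).
The dimension matrix has rank 2.
Independent dimensionless groups: 6 − 2 = 4.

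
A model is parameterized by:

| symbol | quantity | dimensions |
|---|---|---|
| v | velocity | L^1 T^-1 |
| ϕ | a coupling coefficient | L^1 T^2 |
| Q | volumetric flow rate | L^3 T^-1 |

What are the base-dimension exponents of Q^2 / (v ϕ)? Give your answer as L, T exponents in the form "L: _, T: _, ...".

Collect each base-dimension exponent across the product:
  L: −(1) − (1) + 2·(3) = 4
  T: −(-1) − (2) + 2·(-1) = -3
So the dimensions are [L⁴ T⁻³].

L: 4, T: -3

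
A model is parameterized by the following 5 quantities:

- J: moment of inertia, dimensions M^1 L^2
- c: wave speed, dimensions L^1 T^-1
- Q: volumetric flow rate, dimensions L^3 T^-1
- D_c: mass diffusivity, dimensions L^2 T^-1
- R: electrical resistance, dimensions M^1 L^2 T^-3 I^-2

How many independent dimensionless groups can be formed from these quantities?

1

There are 5 variables and 4 base dimensions (M, L, T, I).
The dimension matrix has rank 4.
Independent dimensionless groups: 5 − 4 = 1.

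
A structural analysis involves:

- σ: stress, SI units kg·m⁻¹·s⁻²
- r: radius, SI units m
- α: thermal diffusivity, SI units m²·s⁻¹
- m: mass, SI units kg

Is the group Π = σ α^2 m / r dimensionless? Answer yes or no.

Sum the exponent of each base dimension across the product:
  M: [σ]_M − [r]_M + 2·[α]_M + [m]_M = (1) − (0) + 2·(0) + (1) = 2
  L: [σ]_L − [r]_L + 2·[α]_L + [m]_L = (-1) − (1) + 2·(2) + (0) = 2
  T: [σ]_T − [r]_T + 2·[α]_T + [m]_T = (-2) − (0) + 2·(-1) + (0) = -4
Net dimensions [M² L² T⁻⁴] ≠ [1] — not dimensionless.

no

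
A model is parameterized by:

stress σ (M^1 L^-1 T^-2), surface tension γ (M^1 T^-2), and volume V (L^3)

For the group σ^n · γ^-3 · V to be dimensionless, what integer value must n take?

3

Balance the M exponent: (1)·n from σ, plus −3·(1) + (0) = -3 from the rest, must sum to zero.
n − 3 = 0, so n = 3.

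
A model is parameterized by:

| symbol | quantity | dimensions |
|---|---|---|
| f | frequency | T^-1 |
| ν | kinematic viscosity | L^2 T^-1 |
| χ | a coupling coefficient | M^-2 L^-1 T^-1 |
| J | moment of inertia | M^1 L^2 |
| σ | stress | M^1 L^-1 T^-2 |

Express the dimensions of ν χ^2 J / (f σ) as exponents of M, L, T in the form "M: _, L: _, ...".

Collect each base-dimension exponent across the product:
  M: −(0) + (0) + 2·(-2) + (1) − (1) = -4
  L: −(0) + (2) + 2·(-1) + (2) − (-1) = 3
  T: −(-1) + (-1) + 2·(-1) + (0) − (-2) = 0
So the dimensions are [M⁻⁴ L³].

M: -4, L: 3, T: 0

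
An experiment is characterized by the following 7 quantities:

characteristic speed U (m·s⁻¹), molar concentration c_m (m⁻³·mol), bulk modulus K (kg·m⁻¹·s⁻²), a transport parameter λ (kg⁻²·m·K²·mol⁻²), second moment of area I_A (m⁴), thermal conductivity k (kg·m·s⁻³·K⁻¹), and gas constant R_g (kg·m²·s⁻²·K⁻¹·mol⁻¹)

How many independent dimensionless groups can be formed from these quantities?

There are 7 variables and 5 base dimensions (M, L, T, Θ, N).
The dimension matrix has rank 5.
Independent dimensionless groups: 7 − 5 = 2.

2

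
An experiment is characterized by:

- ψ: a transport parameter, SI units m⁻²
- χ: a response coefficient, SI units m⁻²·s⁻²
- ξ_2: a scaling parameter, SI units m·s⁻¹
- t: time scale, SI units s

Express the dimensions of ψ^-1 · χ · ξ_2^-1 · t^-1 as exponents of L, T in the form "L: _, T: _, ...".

L: -1, T: -2

Collect each base-dimension exponent across the product:
  L: −(-2) + (-2) − (1) − (0) = -1
  T: −(0) + (-2) − (-1) − (1) = -2
So the dimensions are [L⁻¹ T⁻²].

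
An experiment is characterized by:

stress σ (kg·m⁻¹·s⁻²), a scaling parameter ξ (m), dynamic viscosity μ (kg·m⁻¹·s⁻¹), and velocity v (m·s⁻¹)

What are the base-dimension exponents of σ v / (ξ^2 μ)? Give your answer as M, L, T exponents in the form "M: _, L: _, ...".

Collect each base-dimension exponent across the product:
  M: (1) − 2·(0) − (1) + (0) = 0
  L: (-1) − 2·(1) − (-1) + (1) = -1
  T: (-2) − 2·(0) − (-1) + (-1) = -2
So the dimensions are [L⁻¹ T⁻²].

M: 0, L: -1, T: -2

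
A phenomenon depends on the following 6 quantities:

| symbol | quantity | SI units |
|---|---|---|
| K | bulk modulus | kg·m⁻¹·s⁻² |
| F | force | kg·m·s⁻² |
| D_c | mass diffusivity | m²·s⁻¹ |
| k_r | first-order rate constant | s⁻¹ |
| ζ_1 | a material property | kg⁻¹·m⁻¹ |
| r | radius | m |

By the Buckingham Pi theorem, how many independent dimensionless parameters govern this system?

3

There are 6 variables and 3 base dimensions (M, L, T).
The dimension matrix has rank 3.
Independent dimensionless groups: 6 − 3 = 3.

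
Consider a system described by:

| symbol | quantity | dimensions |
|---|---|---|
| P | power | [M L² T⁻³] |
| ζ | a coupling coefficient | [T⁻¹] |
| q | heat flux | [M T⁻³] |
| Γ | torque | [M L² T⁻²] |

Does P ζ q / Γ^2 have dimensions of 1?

Sum the exponent of each base dimension across the product:
  M: [P]_M + [ζ]_M + [q]_M − 2·[Γ]_M = (1) + (0) + (1) − 2·(1) = 0
  L: [P]_L + [ζ]_L + [q]_L − 2·[Γ]_L = (2) + (0) + (0) − 2·(2) = -2
  T: [P]_T + [ζ]_T + [q]_T − 2·[Γ]_T = (-3) + (-1) + (-3) − 2·(-2) = -3
Net dimensions [L⁻² T⁻³] ≠ [1] — not dimensionless.

no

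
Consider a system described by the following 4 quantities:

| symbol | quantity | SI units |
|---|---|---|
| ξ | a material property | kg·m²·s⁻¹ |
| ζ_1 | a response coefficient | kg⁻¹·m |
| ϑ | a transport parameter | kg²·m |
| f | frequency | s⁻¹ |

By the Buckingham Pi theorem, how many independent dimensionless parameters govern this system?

There are 4 variables and 3 base dimensions (M, L, T).
The dimension matrix has rank 3.
Independent dimensionless groups: 4 − 3 = 1.

1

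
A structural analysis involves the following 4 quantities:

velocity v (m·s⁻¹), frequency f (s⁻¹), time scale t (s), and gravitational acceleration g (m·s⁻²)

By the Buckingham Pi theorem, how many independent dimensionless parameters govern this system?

2

There are 4 variables and 2 base dimensions (L, T).
The dimension matrix has rank 2.
Independent dimensionless groups: 4 − 2 = 2.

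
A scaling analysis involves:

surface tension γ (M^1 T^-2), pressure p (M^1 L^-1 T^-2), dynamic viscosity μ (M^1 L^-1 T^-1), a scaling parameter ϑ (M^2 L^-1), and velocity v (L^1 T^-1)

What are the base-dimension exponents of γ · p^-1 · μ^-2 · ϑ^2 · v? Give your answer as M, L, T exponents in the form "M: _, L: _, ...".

M: 2, L: 2, T: 1

Collect each base-dimension exponent across the product:
  M: (1) − (1) − 2·(1) + 2·(2) + (0) = 2
  L: (0) − (-1) − 2·(-1) + 2·(-1) + (1) = 2
  T: (-2) − (-2) − 2·(-1) + 2·(0) + (-1) = 1
So the dimensions are [M² L² T].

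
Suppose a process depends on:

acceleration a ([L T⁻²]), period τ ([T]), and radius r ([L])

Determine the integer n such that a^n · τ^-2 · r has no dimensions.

-1

Balance the L exponent: (1)·n from a, plus −2·(0) + (1) = 1 from the rest, must sum to zero.
n + 1 = 0, so n = -1.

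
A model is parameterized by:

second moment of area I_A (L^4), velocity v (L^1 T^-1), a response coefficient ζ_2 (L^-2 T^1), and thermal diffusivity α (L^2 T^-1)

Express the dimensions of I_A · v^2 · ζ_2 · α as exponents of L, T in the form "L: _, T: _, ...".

Collect each base-dimension exponent across the product:
  L: (4) + 2·(1) + (-2) + (2) = 6
  T: (0) + 2·(-1) + (1) + (-1) = -2
So the dimensions are [L⁶ T⁻²].

L: 6, T: -2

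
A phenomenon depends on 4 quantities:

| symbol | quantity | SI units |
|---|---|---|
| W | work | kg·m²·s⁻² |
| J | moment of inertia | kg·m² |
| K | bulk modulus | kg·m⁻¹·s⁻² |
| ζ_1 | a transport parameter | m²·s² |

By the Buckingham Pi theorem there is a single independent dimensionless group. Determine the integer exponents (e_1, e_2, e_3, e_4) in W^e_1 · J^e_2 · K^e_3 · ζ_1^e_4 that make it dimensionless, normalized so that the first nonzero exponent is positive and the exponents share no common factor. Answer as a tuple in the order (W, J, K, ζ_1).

(1, -3, 2, 3)

M: e_1·(1) + e_2·(1) + e_3·(1) + e_4·(0) = 0
L: e_1·(2) + e_2·(2) + e_3·(-1) + e_4·(2) = 0
T: e_1·(-2) + e_2·(0) + e_3·(-2) + e_4·(2) = 0
Solving this homogeneous linear system for the smallest-integer solution (first nonzero entry positive) gives (1, -3, 2, 3).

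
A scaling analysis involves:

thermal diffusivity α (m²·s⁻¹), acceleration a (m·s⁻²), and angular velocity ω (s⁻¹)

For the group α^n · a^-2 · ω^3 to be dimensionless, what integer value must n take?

Balance the L exponent: (2)·n from α, plus −2·(1) + 3·(0) = -2 from the rest, must sum to zero.
2n − 2 = 0, so n = 1.

1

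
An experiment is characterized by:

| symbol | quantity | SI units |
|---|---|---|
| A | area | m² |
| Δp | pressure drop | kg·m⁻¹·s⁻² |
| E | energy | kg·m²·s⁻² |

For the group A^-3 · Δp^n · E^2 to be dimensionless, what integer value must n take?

Balance the M exponent: (1)·n from Δp, plus −3·(0) + 2·(1) = 2 from the rest, must sum to zero.
n + 2 = 0, so n = -2.

-2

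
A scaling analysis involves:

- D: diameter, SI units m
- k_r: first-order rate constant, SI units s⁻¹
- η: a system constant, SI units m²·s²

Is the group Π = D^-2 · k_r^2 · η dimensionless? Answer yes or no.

yes

Sum the exponent of each base dimension across the product:
  L: −2·[D]_L + 2·[k_r]_L + [η]_L = −2·(1) + 2·(0) + (2) = 0
  T: −2·[D]_T + 2·[k_r]_T + [η]_T = −2·(0) + 2·(-1) + (2) = 0
All base exponents vanish — dimensionless.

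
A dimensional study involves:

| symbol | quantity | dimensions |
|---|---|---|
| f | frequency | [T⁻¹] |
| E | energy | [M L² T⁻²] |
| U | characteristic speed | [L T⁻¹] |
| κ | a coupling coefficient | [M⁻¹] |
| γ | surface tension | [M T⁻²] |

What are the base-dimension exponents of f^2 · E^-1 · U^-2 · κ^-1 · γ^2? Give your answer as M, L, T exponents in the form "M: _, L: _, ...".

M: 2, L: -4, T: -2

Collect each base-dimension exponent across the product:
  M: 2·(0) − (1) − 2·(0) − (-1) + 2·(1) = 2
  L: 2·(0) − (2) − 2·(1) − (0) + 2·(0) = -4
  T: 2·(-1) − (-2) − 2·(-1) − (0) + 2·(-2) = -2
So the dimensions are [M² L⁻⁴ T⁻²].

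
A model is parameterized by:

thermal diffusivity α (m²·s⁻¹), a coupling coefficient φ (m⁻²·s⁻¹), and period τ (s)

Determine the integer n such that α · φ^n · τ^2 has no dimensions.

Balance the L exponent: (-2)·n from φ, plus (2) + 2·(0) = 2 from the rest, must sum to zero.
-2n + 2 = 0, so n = 1.

1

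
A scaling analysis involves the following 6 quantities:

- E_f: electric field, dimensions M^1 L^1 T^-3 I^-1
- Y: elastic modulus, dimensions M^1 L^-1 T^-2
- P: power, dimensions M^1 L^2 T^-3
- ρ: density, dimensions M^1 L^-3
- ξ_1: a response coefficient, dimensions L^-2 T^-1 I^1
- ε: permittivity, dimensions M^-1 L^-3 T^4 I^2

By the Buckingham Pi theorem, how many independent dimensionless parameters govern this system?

2

There are 6 variables and 4 base dimensions (M, L, T, I).
The dimension matrix has rank 4.
Independent dimensionless groups: 6 − 4 = 2.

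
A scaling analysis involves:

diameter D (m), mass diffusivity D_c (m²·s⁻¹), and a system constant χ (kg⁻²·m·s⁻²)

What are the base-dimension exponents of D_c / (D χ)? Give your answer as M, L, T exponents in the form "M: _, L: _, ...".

M: 2, L: 0, T: 1

Collect each base-dimension exponent across the product:
  M: −(0) + (0) − (-2) = 2
  L: −(1) + (2) − (1) = 0
  T: −(0) + (-1) − (-2) = 1
So the dimensions are [M² T].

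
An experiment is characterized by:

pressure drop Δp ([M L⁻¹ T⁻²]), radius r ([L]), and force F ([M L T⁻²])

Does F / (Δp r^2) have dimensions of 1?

yes

Sum the exponent of each base dimension across the product:
  M: −[Δp]_M − 2·[r]_M + [F]_M = −(1) − 2·(0) + (1) = 0
  L: −[Δp]_L − 2·[r]_L + [F]_L = −(-1) − 2·(1) + (1) = 0
  T: −[Δp]_T − 2·[r]_T + [F]_T = −(-2) − 2·(0) + (-2) = 0
All base exponents vanish — dimensionless.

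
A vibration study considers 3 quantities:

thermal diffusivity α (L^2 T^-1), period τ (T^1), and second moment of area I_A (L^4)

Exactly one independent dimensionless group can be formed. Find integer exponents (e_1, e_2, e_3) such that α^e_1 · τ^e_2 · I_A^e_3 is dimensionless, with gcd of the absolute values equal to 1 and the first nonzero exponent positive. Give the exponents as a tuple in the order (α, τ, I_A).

L: e_1·(2) + e_2·(0) + e_3·(4) = 0
T: e_1·(-1) + e_2·(1) + e_3·(0) = 0
Solving this homogeneous linear system for the smallest-integer solution (first nonzero entry positive) gives (2, 2, -1).

(2, 2, -1)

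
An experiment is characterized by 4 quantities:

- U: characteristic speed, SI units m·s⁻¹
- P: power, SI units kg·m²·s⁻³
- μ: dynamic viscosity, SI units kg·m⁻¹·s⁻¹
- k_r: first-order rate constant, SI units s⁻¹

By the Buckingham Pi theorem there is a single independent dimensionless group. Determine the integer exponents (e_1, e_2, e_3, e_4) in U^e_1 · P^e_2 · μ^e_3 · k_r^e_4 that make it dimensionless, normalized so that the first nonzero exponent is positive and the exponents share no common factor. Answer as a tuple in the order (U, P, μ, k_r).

M: e_1·(0) + e_2·(1) + e_3·(1) + e_4·(0) = 0
L: e_1·(1) + e_2·(2) + e_3·(-1) + e_4·(0) = 0
T: e_1·(-1) + e_2·(-3) + e_3·(-1) + e_4·(-1) = 0
Solving this homogeneous linear system for the smallest-integer solution (first nonzero entry positive) gives (3, -1, 1, -1).

(3, -1, 1, -1)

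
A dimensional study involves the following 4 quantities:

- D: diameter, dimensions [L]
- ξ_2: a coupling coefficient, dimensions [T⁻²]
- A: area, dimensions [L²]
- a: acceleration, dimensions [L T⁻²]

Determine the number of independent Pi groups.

2

There are 4 variables and 2 base dimensions (L, T).
The dimension matrix has rank 2.
Independent dimensionless groups: 4 − 2 = 2.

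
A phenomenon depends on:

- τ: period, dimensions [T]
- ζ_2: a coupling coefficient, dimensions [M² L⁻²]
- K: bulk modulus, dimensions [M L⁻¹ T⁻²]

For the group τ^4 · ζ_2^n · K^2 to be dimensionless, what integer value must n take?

-1

Balance the M exponent: (2)·n from ζ_2, plus 4·(0) + 2·(1) = 2 from the rest, must sum to zero.
2n + 2 = 0, so n = -1.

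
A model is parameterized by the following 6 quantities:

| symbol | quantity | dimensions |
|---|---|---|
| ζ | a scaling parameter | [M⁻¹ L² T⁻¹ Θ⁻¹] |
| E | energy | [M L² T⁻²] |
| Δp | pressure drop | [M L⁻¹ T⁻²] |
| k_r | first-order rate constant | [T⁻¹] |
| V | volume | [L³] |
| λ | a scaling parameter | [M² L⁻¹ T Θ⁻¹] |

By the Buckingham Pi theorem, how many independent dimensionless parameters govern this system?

2

There are 6 variables and 4 base dimensions (M, L, T, Θ).
The dimension matrix has rank 4.
Independent dimensionless groups: 6 − 4 = 2.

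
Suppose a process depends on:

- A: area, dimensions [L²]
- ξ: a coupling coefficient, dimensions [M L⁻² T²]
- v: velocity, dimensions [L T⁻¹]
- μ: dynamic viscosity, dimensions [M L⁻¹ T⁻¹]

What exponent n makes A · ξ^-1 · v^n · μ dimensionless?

Balance the L exponent: (1)·n from v, plus (2) − (-2) + (-1) = 3 from the rest, must sum to zero.
n + 3 = 0, so n = -3.

-3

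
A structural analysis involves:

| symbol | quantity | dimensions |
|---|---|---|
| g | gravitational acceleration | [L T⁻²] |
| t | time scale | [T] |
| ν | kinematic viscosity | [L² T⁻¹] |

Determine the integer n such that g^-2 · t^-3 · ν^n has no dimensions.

Balance the L exponent: (2)·n from ν, plus −2·(1) − 3·(0) = -2 from the rest, must sum to zero.
2n − 2 = 0, so n = 1.

1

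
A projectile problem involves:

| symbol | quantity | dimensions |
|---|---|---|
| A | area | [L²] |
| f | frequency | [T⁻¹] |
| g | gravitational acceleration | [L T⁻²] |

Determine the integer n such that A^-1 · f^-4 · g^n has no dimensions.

Balance the L exponent: (1)·n from g, plus −(2) − 4·(0) = -2 from the rest, must sum to zero.
n − 2 = 0, so n = 2.

2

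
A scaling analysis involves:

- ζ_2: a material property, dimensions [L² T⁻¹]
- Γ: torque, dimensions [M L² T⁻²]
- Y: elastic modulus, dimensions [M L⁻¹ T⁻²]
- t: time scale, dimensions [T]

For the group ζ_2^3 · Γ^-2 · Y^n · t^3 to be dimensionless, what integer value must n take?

Balance the M exponent: (1)·n from Y, plus 3·(0) − 2·(1) + 3·(0) = -2 from the rest, must sum to zero.
n − 2 = 0, so n = 2.

2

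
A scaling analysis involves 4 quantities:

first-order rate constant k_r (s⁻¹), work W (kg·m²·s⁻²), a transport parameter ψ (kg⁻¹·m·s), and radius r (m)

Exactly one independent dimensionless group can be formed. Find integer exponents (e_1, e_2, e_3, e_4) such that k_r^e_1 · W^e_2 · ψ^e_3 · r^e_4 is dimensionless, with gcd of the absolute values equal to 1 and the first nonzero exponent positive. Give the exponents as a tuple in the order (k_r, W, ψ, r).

(1, -1, -1, 3)

M: e_1·(0) + e_2·(1) + e_3·(-1) + e_4·(0) = 0
L: e_1·(0) + e_2·(2) + e_3·(1) + e_4·(1) = 0
T: e_1·(-1) + e_2·(-2) + e_3·(1) + e_4·(0) = 0
Solving this homogeneous linear system for the smallest-integer solution (first nonzero entry positive) gives (1, -1, -1, 3).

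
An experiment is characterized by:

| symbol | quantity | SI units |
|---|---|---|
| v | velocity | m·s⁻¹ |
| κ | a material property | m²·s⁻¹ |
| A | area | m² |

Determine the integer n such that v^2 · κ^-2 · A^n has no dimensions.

Balance the L exponent: (2)·n from A, plus 2·(1) − 2·(2) = -2 from the rest, must sum to zero.
2n − 2 = 0, so n = 1.

1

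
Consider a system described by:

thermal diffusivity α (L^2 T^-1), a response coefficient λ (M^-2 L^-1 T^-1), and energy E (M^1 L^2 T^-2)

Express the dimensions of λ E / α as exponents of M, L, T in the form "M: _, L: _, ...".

Collect each base-dimension exponent across the product:
  M: −(0) + (-2) + (1) = -1
  L: −(2) + (-1) + (2) = -1
  T: −(-1) + (-1) + (-2) = -2
So the dimensions are [M⁻¹ L⁻¹ T⁻²].

M: -1, L: -1, T: -2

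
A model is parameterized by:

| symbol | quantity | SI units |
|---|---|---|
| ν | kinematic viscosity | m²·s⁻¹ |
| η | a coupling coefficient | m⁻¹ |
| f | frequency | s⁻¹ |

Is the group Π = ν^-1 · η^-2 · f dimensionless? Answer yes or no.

yes

Sum the exponent of each base dimension across the product:
  L: −[ν]_L − 2·[η]_L + [f]_L = −(2) − 2·(-1) + (0) = 0
  T: −[ν]_T − 2·[η]_T + [f]_T = −(-1) − 2·(0) + (-1) = 0
All base exponents vanish — dimensionless.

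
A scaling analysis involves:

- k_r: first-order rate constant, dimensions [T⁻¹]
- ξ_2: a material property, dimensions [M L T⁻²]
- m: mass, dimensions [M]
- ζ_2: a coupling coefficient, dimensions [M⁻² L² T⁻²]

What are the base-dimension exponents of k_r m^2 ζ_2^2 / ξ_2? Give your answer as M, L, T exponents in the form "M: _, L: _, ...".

Collect each base-dimension exponent across the product:
  M: (0) − (1) + 2·(1) + 2·(-2) = -3
  L: (0) − (1) + 2·(0) + 2·(2) = 3
  T: (-1) − (-2) + 2·(0) + 2·(-2) = -3
So the dimensions are [M⁻³ L³ T⁻³].

M: -3, L: 3, T: -3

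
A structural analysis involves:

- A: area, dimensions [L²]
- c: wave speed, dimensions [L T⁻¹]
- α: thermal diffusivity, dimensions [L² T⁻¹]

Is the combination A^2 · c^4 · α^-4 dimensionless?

yes

Sum the exponent of each base dimension across the product:
  L: 2·[A]_L + 4·[c]_L − 4·[α]_L = 2·(2) + 4·(1) − 4·(2) = 0
  T: 2·[A]_T + 4·[c]_T − 4·[α]_T = 2·(0) + 4·(-1) − 4·(-1) = 0
All base exponents vanish — dimensionless.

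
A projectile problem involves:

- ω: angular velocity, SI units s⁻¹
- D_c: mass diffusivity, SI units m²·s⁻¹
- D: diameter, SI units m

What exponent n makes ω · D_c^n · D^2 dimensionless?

Balance the L exponent: (2)·n from D_c, plus (0) + 2·(1) = 2 from the rest, must sum to zero.
2n + 2 = 0, so n = -1.

-1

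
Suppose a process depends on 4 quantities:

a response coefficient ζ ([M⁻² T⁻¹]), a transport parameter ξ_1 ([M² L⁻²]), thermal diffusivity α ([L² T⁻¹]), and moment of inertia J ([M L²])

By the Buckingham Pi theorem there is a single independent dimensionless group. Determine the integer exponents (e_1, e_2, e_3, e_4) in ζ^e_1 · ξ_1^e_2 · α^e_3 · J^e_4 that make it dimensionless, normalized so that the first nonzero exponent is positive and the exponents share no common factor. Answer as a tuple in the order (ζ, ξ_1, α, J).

M: e_1·(-2) + e_2·(2) + e_3·(0) + e_4·(1) = 0
L: e_1·(0) + e_2·(-2) + e_3·(2) + e_4·(2) = 0
T: e_1·(-1) + e_2·(0) + e_3·(-1) + e_4·(0) = 0
Solving this homogeneous linear system for the smallest-integer solution (first nonzero entry positive) gives (3, 1, -3, 4).

(3, 1, -3, 4)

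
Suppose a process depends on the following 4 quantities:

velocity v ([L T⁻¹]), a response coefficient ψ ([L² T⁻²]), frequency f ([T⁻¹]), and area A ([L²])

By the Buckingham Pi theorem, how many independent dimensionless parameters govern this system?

There are 4 variables and 2 base dimensions (L, T).
The dimension matrix has rank 2.
Independent dimensionless groups: 4 − 2 = 2.

2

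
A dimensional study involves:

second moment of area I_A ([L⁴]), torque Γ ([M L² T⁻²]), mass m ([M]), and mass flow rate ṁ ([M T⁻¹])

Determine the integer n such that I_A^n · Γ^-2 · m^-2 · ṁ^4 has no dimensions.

Balance the L exponent: (4)·n from I_A, plus −2·(2) − 2·(0) + 4·(0) = -4 from the rest, must sum to zero.
4n − 4 = 0, so n = 1.

1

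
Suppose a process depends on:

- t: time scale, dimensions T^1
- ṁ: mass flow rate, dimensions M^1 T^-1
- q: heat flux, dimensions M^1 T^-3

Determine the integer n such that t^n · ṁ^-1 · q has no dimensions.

2

Balance the T exponent: (1)·n from t, plus −(-1) + (-3) = -2 from the rest, must sum to zero.
n − 2 = 0, so n = 2.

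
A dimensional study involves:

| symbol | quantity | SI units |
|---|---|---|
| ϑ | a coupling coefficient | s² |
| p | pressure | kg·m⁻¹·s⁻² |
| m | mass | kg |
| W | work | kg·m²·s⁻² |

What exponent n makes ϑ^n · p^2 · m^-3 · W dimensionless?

3

Balance the T exponent: (2)·n from ϑ, plus 2·(-2) − 3·(0) + (-2) = -6 from the rest, must sum to zero.
2n − 6 = 0, so n = 3.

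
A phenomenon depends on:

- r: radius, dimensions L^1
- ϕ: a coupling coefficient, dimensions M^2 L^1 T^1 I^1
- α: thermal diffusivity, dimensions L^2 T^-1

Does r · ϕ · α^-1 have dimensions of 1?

no

Sum the exponent of each base dimension across the product:
  M: [r]_M + [ϕ]_M − [α]_M = (0) + (2) − (0) = 2
  L: [r]_L + [ϕ]_L − [α]_L = (1) + (1) − (2) = 0
  T: [r]_T + [ϕ]_T − [α]_T = (0) + (1) − (-1) = 2
  I: [r]_I + [ϕ]_I − [α]_I = (0) + (1) − (0) = 1
Net dimensions [M² T² I] ≠ [1] — not dimensionless.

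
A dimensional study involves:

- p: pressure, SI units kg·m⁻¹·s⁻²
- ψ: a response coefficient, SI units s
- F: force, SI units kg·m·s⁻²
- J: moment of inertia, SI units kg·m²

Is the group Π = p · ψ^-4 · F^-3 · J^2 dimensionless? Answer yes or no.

yes

Sum the exponent of each base dimension across the product:
  M: [p]_M − 4·[ψ]_M − 3·[F]_M + 2·[J]_M = (1) − 4·(0) − 3·(1) + 2·(1) = 0
  L: [p]_L − 4·[ψ]_L − 3·[F]_L + 2·[J]_L = (-1) − 4·(0) − 3·(1) + 2·(2) = 0
  T: [p]_T − 4·[ψ]_T − 3·[F]_T + 2·[J]_T = (-2) − 4·(1) − 3·(-2) + 2·(0) = 0
All base exponents vanish — dimensionless.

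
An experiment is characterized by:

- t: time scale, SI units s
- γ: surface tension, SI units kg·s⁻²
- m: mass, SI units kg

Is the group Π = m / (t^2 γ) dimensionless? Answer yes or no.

yes

Sum the exponent of each base dimension across the product:
  M: −2·[t]_M − [γ]_M + [m]_M = −2·(0) − (1) + (1) = 0
  L: −2·[t]_L − [γ]_L + [m]_L = −2·(0) − (0) + (0) = 0
  T: −2·[t]_T − [γ]_T + [m]_T = −2·(1) − (-2) + (0) = 0
  Θ: −2·[t]_Θ − [γ]_Θ + [m]_Θ = −2·(0) − (0) + (0) = 0
All base exponents vanish — dimensionless.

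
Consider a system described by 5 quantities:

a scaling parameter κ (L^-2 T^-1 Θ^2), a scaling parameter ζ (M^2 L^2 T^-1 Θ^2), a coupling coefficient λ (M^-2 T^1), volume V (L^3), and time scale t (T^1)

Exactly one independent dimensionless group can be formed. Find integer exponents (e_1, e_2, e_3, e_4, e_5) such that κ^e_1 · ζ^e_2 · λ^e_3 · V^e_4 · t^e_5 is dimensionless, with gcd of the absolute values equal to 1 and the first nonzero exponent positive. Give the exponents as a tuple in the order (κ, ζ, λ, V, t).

M: e_1·(0) + e_2·(2) + e_3·(-2) + e_4·(0) + e_5·(0) = 0
L: e_1·(-2) + e_2·(2) + e_3·(0) + e_4·(3) + e_5·(0) = 0
T: e_1·(-1) + e_2·(-1) + e_3·(1) + e_4·(0) + e_5·(1) = 0
Θ: e_1·(2) + e_2·(2) + e_3·(0) + e_4·(0) + e_5·(0) = 0
Solving this homogeneous linear system for the smallest-integer solution (first nonzero entry positive) gives (3, -3, -3, 4, 3).

(3, -3, -3, 4, 3)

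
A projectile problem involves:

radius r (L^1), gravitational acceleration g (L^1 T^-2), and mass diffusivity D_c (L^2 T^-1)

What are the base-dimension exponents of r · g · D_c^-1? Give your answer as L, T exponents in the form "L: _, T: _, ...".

Collect each base-dimension exponent across the product:
  L: (1) + (1) − (2) = 0
  T: (0) + (-2) − (-1) = -1
So the dimensions are [T⁻¹].

L: 0, T: -1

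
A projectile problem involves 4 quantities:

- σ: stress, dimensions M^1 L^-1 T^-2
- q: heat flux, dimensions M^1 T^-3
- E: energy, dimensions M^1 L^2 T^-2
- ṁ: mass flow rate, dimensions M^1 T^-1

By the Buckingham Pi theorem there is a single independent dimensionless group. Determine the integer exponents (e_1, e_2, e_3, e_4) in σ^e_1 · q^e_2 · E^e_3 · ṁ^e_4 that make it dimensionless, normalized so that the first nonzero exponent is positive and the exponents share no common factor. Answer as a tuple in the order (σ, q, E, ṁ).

(4, -3, 2, -3)

M: e_1·(1) + e_2·(1) + e_3·(1) + e_4·(1) = 0
L: e_1·(-1) + e_2·(0) + e_3·(2) + e_4·(0) = 0
T: e_1·(-2) + e_2·(-3) + e_3·(-2) + e_4·(-1) = 0
Solving this homogeneous linear system for the smallest-integer solution (first nonzero entry positive) gives (4, -3, 2, -3).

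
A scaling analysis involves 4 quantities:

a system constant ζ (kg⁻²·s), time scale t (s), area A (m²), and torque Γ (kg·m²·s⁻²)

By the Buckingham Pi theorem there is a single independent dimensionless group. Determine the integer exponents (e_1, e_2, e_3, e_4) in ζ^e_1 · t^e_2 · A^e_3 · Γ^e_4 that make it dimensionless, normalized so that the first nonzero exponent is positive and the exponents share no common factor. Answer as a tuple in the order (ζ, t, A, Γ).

M: e_1·(-2) + e_2·(0) + e_3·(0) + e_4·(1) = 0
L: e_1·(0) + e_2·(0) + e_3·(2) + e_4·(2) = 0
T: e_1·(1) + e_2·(1) + e_3·(0) + e_4·(-2) = 0
Solving this homogeneous linear system for the smallest-integer solution (first nonzero entry positive) gives (1, 3, -2, 2).

(1, 3, -2, 2)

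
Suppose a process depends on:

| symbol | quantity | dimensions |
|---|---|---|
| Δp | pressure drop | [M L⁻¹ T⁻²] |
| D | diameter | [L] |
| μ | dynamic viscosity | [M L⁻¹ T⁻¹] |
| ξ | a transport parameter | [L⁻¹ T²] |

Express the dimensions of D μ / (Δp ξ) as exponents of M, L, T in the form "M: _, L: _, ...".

M: 0, L: 2, T: -1

Collect each base-dimension exponent across the product:
  M: −(1) + (0) + (1) − (0) = 0
  L: −(-1) + (1) + (-1) − (-1) = 2
  T: −(-2) + (0) + (-1) − (2) = -1
So the dimensions are [L² T⁻¹].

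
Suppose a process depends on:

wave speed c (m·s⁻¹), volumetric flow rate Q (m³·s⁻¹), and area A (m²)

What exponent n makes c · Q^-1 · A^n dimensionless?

1

Balance the L exponent: (2)·n from A, plus (1) − (3) = -2 from the rest, must sum to zero.
2n − 2 = 0, so n = 1.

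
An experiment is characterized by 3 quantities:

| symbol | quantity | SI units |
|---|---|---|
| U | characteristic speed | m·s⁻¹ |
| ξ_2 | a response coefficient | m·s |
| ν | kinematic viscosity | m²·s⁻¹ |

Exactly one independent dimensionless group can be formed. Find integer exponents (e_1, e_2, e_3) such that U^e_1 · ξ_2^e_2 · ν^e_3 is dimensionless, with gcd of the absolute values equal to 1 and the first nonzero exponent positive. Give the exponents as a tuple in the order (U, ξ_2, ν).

(3, 1, -2)

L: e_1·(1) + e_2·(1) + e_3·(2) = 0
T: e_1·(-1) + e_2·(1) + e_3·(-1) = 0
Solving this homogeneous linear system for the smallest-integer solution (first nonzero entry positive) gives (3, 1, -2).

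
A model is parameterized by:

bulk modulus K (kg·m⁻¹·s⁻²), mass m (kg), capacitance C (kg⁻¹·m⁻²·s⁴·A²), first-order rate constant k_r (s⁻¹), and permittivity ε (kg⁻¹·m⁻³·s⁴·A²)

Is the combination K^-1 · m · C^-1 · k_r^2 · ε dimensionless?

yes

Sum the exponent of each base dimension across the product:
  M: −[K]_M + [m]_M − [C]_M + 2·[k_r]_M + [ε]_M = −(1) + (1) − (-1) + 2·(0) + (-1) = 0
  L: −[K]_L + [m]_L − [C]_L + 2·[k_r]_L + [ε]_L = −(-1) + (0) − (-2) + 2·(0) + (-3) = 0
  T: −[K]_T + [m]_T − [C]_T + 2·[k_r]_T + [ε]_T = −(-2) + (0) − (4) + 2·(-1) + (4) = 0
  I: −[K]_I + [m]_I − [C]_I + 2·[k_r]_I + [ε]_I = −(0) + (0) − (2) + 2·(0) + (2) = 0
All base exponents vanish — dimensionless.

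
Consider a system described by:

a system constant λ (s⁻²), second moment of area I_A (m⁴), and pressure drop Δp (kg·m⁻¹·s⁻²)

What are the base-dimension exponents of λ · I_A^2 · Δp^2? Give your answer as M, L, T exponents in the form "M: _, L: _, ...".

M: 2, L: 6, T: -6

Collect each base-dimension exponent across the product:
  M: (0) + 2·(0) + 2·(1) = 2
  L: (0) + 2·(4) + 2·(-1) = 6
  T: (-2) + 2·(0) + 2·(-2) = -6
So the dimensions are [M² L⁶ T⁻⁶].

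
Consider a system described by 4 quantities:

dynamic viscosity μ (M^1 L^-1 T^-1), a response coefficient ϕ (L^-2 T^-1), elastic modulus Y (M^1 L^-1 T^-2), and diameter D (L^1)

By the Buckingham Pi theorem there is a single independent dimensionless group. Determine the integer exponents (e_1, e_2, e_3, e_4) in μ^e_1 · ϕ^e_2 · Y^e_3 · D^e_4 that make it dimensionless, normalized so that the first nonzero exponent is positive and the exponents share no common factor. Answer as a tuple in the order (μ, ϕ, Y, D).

(1, 1, -1, 2)

M: e_1·(1) + e_2·(0) + e_3·(1) + e_4·(0) = 0
L: e_1·(-1) + e_2·(-2) + e_3·(-1) + e_4·(1) = 0
T: e_1·(-1) + e_2·(-1) + e_3·(-2) + e_4·(0) = 0
Solving this homogeneous linear system for the smallest-integer solution (first nonzero entry positive) gives (1, 1, -1, 2).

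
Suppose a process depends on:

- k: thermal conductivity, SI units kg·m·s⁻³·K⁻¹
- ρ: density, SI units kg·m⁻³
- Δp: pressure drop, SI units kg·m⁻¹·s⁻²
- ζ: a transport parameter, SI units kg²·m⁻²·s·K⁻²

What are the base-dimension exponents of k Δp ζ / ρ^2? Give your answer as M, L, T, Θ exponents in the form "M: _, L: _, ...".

Collect each base-dimension exponent across the product:
  M: (1) − 2·(1) + (1) + (2) = 2
  L: (1) − 2·(-3) + (-1) + (-2) = 4
  T: (-3) − 2·(0) + (-2) + (1) = -4
  Θ: (-1) − 2·(0) + (0) + (-2) = -3
So the dimensions are [M² L⁴ T⁻⁴ Θ⁻³].

M: 2, L: 4, T: -4, Θ: -3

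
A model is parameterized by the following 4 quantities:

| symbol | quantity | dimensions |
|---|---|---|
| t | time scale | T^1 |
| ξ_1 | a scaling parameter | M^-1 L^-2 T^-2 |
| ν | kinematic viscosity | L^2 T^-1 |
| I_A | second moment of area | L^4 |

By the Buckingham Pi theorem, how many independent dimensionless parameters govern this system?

1

There are 4 variables and 3 base dimensions (M, L, T).
The dimension matrix has rank 3.
Independent dimensionless groups: 4 − 3 = 1.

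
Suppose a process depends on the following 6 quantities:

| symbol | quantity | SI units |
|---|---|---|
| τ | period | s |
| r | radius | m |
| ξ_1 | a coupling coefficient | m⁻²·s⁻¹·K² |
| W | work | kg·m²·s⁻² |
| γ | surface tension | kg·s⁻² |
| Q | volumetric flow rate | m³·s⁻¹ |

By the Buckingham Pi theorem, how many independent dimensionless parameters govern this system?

There are 6 variables and 4 base dimensions (M, L, T, Θ).
The dimension matrix has rank 4.
Independent dimensionless groups: 6 − 4 = 2.

2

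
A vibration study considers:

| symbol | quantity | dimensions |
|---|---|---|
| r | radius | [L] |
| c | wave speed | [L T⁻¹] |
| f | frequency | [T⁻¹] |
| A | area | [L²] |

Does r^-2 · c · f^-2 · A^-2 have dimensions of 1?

Sum the exponent of each base dimension across the product:
  L: −2·[r]_L + [c]_L − 2·[f]_L − 2·[A]_L = −2·(1) + (1) − 2·(0) − 2·(2) = -5
  T: −2·[r]_T + [c]_T − 2·[f]_T − 2·[A]_T = −2·(0) + (-1) − 2·(-1) − 2·(0) = 1
Net dimensions [L⁻⁵ T] ≠ [1] — not dimensionless.

no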